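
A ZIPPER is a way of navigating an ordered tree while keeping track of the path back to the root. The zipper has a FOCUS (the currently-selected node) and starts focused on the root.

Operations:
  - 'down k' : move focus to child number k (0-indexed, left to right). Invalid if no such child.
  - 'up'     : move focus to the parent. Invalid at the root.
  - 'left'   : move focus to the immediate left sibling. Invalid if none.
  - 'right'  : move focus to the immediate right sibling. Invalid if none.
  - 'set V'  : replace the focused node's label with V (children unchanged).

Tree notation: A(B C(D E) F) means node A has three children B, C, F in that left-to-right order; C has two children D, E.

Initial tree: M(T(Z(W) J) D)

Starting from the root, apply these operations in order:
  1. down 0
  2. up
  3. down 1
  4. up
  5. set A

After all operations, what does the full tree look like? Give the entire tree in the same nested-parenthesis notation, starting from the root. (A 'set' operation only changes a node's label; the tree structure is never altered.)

Answer: A(T(Z(W) J) D)

Derivation:
Step 1 (down 0): focus=T path=0 depth=1 children=['Z', 'J'] left=[] right=['D'] parent=M
Step 2 (up): focus=M path=root depth=0 children=['T', 'D'] (at root)
Step 3 (down 1): focus=D path=1 depth=1 children=[] left=['T'] right=[] parent=M
Step 4 (up): focus=M path=root depth=0 children=['T', 'D'] (at root)
Step 5 (set A): focus=A path=root depth=0 children=['T', 'D'] (at root)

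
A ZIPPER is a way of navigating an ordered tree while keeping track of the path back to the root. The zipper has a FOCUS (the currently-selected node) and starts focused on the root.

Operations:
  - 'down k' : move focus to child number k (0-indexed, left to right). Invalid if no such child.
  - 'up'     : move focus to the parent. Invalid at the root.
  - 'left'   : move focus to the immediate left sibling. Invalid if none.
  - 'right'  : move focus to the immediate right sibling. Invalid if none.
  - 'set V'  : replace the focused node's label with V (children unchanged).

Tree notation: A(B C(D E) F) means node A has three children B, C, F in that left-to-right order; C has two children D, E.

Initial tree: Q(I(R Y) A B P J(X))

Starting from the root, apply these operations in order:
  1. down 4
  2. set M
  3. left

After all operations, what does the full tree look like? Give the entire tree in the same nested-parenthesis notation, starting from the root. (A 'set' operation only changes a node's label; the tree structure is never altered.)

Answer: Q(I(R Y) A B P M(X))

Derivation:
Step 1 (down 4): focus=J path=4 depth=1 children=['X'] left=['I', 'A', 'B', 'P'] right=[] parent=Q
Step 2 (set M): focus=M path=4 depth=1 children=['X'] left=['I', 'A', 'B', 'P'] right=[] parent=Q
Step 3 (left): focus=P path=3 depth=1 children=[] left=['I', 'A', 'B'] right=['M'] parent=Q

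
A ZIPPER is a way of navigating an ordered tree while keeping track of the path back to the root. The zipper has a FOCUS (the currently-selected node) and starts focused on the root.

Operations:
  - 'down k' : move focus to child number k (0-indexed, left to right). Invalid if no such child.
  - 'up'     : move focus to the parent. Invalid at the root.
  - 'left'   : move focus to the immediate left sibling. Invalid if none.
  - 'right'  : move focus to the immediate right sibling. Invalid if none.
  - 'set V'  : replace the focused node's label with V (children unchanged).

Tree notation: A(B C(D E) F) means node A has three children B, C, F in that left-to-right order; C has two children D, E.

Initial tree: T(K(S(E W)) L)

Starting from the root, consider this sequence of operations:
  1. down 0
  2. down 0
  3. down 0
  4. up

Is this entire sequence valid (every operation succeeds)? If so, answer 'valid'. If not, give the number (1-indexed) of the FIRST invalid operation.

Step 1 (down 0): focus=K path=0 depth=1 children=['S'] left=[] right=['L'] parent=T
Step 2 (down 0): focus=S path=0/0 depth=2 children=['E', 'W'] left=[] right=[] parent=K
Step 3 (down 0): focus=E path=0/0/0 depth=3 children=[] left=[] right=['W'] parent=S
Step 4 (up): focus=S path=0/0 depth=2 children=['E', 'W'] left=[] right=[] parent=K

Answer: valid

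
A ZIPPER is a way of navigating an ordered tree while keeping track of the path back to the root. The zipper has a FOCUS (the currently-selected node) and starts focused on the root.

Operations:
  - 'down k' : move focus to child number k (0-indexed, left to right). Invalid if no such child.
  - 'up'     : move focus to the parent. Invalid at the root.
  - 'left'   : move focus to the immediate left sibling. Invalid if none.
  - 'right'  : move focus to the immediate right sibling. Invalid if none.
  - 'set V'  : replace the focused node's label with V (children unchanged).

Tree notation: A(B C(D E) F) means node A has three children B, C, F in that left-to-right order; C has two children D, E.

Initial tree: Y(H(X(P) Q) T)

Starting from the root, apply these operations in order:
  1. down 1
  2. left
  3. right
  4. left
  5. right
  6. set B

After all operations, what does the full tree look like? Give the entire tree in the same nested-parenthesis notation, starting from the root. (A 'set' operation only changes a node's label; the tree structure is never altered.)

Step 1 (down 1): focus=T path=1 depth=1 children=[] left=['H'] right=[] parent=Y
Step 2 (left): focus=H path=0 depth=1 children=['X', 'Q'] left=[] right=['T'] parent=Y
Step 3 (right): focus=T path=1 depth=1 children=[] left=['H'] right=[] parent=Y
Step 4 (left): focus=H path=0 depth=1 children=['X', 'Q'] left=[] right=['T'] parent=Y
Step 5 (right): focus=T path=1 depth=1 children=[] left=['H'] right=[] parent=Y
Step 6 (set B): focus=B path=1 depth=1 children=[] left=['H'] right=[] parent=Y

Answer: Y(H(X(P) Q) B)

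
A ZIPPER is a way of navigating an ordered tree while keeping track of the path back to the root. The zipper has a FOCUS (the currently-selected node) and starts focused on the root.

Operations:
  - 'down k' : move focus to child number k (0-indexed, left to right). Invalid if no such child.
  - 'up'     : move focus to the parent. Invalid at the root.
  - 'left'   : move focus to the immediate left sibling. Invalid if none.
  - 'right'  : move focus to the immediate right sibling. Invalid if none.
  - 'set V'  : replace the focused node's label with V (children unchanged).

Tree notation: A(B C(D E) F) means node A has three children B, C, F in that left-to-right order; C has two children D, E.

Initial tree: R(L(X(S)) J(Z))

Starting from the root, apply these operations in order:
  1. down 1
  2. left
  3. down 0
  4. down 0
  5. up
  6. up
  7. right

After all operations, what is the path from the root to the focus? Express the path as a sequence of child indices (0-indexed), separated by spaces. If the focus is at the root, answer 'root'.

Answer: 1

Derivation:
Step 1 (down 1): focus=J path=1 depth=1 children=['Z'] left=['L'] right=[] parent=R
Step 2 (left): focus=L path=0 depth=1 children=['X'] left=[] right=['J'] parent=R
Step 3 (down 0): focus=X path=0/0 depth=2 children=['S'] left=[] right=[] parent=L
Step 4 (down 0): focus=S path=0/0/0 depth=3 children=[] left=[] right=[] parent=X
Step 5 (up): focus=X path=0/0 depth=2 children=['S'] left=[] right=[] parent=L
Step 6 (up): focus=L path=0 depth=1 children=['X'] left=[] right=['J'] parent=R
Step 7 (right): focus=J path=1 depth=1 children=['Z'] left=['L'] right=[] parent=R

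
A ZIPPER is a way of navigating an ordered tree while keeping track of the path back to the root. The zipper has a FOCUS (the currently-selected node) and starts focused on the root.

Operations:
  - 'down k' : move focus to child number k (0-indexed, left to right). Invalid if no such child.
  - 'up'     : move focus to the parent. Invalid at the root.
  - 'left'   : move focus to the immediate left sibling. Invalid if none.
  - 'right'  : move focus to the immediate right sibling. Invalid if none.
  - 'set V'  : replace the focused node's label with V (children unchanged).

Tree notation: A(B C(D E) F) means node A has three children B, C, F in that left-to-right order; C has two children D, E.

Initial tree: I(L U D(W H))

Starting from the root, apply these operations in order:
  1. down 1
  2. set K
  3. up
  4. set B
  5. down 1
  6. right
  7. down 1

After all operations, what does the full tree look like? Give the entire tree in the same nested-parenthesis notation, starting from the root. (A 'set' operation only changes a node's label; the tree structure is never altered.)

Step 1 (down 1): focus=U path=1 depth=1 children=[] left=['L'] right=['D'] parent=I
Step 2 (set K): focus=K path=1 depth=1 children=[] left=['L'] right=['D'] parent=I
Step 3 (up): focus=I path=root depth=0 children=['L', 'K', 'D'] (at root)
Step 4 (set B): focus=B path=root depth=0 children=['L', 'K', 'D'] (at root)
Step 5 (down 1): focus=K path=1 depth=1 children=[] left=['L'] right=['D'] parent=B
Step 6 (right): focus=D path=2 depth=1 children=['W', 'H'] left=['L', 'K'] right=[] parent=B
Step 7 (down 1): focus=H path=2/1 depth=2 children=[] left=['W'] right=[] parent=D

Answer: B(L K D(W H))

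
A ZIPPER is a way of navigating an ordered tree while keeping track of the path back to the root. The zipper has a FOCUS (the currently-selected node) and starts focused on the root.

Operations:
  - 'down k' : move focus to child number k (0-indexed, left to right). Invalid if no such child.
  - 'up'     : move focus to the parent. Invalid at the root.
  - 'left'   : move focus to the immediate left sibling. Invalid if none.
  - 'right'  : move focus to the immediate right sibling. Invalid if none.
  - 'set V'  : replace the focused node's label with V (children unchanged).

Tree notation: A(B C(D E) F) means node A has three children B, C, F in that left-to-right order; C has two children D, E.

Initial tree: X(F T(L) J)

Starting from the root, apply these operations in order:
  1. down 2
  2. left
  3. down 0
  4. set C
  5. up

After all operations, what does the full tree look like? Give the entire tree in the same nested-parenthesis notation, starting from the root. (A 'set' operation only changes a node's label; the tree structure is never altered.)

Step 1 (down 2): focus=J path=2 depth=1 children=[] left=['F', 'T'] right=[] parent=X
Step 2 (left): focus=T path=1 depth=1 children=['L'] left=['F'] right=['J'] parent=X
Step 3 (down 0): focus=L path=1/0 depth=2 children=[] left=[] right=[] parent=T
Step 4 (set C): focus=C path=1/0 depth=2 children=[] left=[] right=[] parent=T
Step 5 (up): focus=T path=1 depth=1 children=['C'] left=['F'] right=['J'] parent=X

Answer: X(F T(C) J)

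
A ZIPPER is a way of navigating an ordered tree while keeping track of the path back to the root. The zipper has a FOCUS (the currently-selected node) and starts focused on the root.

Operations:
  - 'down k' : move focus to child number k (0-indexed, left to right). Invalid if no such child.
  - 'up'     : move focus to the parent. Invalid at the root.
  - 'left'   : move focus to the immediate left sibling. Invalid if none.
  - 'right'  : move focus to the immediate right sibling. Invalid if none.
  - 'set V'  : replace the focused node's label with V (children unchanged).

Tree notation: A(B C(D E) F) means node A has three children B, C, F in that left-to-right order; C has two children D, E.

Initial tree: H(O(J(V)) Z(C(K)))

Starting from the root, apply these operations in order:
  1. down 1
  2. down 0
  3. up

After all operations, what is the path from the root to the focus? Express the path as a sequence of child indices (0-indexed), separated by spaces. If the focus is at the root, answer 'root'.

Step 1 (down 1): focus=Z path=1 depth=1 children=['C'] left=['O'] right=[] parent=H
Step 2 (down 0): focus=C path=1/0 depth=2 children=['K'] left=[] right=[] parent=Z
Step 3 (up): focus=Z path=1 depth=1 children=['C'] left=['O'] right=[] parent=H

Answer: 1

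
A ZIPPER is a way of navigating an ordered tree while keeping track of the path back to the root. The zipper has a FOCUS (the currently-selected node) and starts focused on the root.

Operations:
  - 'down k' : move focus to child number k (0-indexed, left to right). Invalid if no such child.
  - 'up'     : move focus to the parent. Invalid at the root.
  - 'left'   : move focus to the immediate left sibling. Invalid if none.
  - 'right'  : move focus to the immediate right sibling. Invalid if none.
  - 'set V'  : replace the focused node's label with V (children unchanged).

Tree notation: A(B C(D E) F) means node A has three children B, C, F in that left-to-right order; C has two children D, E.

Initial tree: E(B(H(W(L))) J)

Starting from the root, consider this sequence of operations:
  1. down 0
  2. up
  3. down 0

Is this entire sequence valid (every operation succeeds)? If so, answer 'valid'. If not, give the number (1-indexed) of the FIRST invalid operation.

Step 1 (down 0): focus=B path=0 depth=1 children=['H'] left=[] right=['J'] parent=E
Step 2 (up): focus=E path=root depth=0 children=['B', 'J'] (at root)
Step 3 (down 0): focus=B path=0 depth=1 children=['H'] left=[] right=['J'] parent=E

Answer: valid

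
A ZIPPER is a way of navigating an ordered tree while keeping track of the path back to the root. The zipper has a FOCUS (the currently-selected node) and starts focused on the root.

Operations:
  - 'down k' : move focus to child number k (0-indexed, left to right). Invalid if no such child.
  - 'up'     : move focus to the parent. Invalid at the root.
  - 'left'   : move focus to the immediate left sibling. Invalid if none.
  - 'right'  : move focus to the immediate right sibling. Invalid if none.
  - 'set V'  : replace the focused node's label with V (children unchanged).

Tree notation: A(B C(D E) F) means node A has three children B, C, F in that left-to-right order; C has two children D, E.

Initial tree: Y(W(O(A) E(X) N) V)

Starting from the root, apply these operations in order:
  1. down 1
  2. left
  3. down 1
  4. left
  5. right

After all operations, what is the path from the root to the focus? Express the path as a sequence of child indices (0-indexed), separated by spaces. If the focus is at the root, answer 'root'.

Answer: 0 1

Derivation:
Step 1 (down 1): focus=V path=1 depth=1 children=[] left=['W'] right=[] parent=Y
Step 2 (left): focus=W path=0 depth=1 children=['O', 'E', 'N'] left=[] right=['V'] parent=Y
Step 3 (down 1): focus=E path=0/1 depth=2 children=['X'] left=['O'] right=['N'] parent=W
Step 4 (left): focus=O path=0/0 depth=2 children=['A'] left=[] right=['E', 'N'] parent=W
Step 5 (right): focus=E path=0/1 depth=2 children=['X'] left=['O'] right=['N'] parent=W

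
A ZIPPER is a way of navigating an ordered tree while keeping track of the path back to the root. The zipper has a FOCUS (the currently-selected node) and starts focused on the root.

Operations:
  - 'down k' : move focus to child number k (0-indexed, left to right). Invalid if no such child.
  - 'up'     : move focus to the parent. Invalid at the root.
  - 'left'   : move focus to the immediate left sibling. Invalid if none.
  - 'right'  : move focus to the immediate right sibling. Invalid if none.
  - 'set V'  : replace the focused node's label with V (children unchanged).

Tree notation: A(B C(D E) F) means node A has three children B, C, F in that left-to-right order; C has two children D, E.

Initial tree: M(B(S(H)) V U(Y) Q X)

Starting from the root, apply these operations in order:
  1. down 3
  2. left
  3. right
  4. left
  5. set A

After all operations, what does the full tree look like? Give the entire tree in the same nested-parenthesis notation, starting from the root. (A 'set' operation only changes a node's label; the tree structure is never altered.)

Step 1 (down 3): focus=Q path=3 depth=1 children=[] left=['B', 'V', 'U'] right=['X'] parent=M
Step 2 (left): focus=U path=2 depth=1 children=['Y'] left=['B', 'V'] right=['Q', 'X'] parent=M
Step 3 (right): focus=Q path=3 depth=1 children=[] left=['B', 'V', 'U'] right=['X'] parent=M
Step 4 (left): focus=U path=2 depth=1 children=['Y'] left=['B', 'V'] right=['Q', 'X'] parent=M
Step 5 (set A): focus=A path=2 depth=1 children=['Y'] left=['B', 'V'] right=['Q', 'X'] parent=M

Answer: M(B(S(H)) V A(Y) Q X)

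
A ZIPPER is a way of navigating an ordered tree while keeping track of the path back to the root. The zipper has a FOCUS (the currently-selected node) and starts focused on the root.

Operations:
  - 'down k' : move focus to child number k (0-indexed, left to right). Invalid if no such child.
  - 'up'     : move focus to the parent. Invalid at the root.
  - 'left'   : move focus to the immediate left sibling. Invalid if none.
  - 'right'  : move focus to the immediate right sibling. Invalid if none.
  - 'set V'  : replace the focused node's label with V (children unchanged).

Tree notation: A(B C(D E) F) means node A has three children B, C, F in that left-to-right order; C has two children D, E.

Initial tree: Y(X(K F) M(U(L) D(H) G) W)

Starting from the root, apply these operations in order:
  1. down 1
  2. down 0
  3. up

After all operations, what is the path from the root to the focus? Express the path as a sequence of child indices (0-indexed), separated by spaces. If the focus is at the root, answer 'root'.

Answer: 1

Derivation:
Step 1 (down 1): focus=M path=1 depth=1 children=['U', 'D', 'G'] left=['X'] right=['W'] parent=Y
Step 2 (down 0): focus=U path=1/0 depth=2 children=['L'] left=[] right=['D', 'G'] parent=M
Step 3 (up): focus=M path=1 depth=1 children=['U', 'D', 'G'] left=['X'] right=['W'] parent=Y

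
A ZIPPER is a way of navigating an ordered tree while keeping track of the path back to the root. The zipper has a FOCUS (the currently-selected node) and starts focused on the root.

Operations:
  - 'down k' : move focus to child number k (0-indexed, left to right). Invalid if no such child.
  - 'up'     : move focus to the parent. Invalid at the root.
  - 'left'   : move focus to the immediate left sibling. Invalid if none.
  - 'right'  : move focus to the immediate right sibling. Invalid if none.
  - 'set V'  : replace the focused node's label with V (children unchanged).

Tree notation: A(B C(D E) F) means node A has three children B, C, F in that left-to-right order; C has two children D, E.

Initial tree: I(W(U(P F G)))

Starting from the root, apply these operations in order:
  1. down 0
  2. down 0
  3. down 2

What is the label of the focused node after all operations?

Answer: G

Derivation:
Step 1 (down 0): focus=W path=0 depth=1 children=['U'] left=[] right=[] parent=I
Step 2 (down 0): focus=U path=0/0 depth=2 children=['P', 'F', 'G'] left=[] right=[] parent=W
Step 3 (down 2): focus=G path=0/0/2 depth=3 children=[] left=['P', 'F'] right=[] parent=U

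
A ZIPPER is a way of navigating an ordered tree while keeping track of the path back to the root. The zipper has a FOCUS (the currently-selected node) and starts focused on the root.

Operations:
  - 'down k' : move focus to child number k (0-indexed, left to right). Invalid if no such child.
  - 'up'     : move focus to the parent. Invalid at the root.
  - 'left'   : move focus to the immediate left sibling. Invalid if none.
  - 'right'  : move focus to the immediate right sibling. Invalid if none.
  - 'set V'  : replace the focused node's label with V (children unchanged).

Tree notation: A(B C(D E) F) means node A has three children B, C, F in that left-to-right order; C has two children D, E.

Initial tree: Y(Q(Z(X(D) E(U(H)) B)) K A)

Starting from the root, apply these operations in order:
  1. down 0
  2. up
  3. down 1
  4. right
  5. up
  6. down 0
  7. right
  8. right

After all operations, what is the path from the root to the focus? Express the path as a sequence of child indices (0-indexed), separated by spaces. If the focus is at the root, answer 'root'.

Step 1 (down 0): focus=Q path=0 depth=1 children=['Z'] left=[] right=['K', 'A'] parent=Y
Step 2 (up): focus=Y path=root depth=0 children=['Q', 'K', 'A'] (at root)
Step 3 (down 1): focus=K path=1 depth=1 children=[] left=['Q'] right=['A'] parent=Y
Step 4 (right): focus=A path=2 depth=1 children=[] left=['Q', 'K'] right=[] parent=Y
Step 5 (up): focus=Y path=root depth=0 children=['Q', 'K', 'A'] (at root)
Step 6 (down 0): focus=Q path=0 depth=1 children=['Z'] left=[] right=['K', 'A'] parent=Y
Step 7 (right): focus=K path=1 depth=1 children=[] left=['Q'] right=['A'] parent=Y
Step 8 (right): focus=A path=2 depth=1 children=[] left=['Q', 'K'] right=[] parent=Y

Answer: 2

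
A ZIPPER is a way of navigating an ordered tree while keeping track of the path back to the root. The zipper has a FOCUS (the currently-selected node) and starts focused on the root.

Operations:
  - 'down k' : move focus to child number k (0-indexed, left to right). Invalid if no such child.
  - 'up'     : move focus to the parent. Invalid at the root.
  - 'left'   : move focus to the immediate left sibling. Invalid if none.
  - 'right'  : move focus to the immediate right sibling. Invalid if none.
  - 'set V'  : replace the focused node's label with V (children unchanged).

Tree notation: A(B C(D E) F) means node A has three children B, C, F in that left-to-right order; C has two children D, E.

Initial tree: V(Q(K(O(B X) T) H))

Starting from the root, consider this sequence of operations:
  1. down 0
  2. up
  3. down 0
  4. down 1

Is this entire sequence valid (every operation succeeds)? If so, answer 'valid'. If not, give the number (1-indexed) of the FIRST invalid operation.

Step 1 (down 0): focus=Q path=0 depth=1 children=['K', 'H'] left=[] right=[] parent=V
Step 2 (up): focus=V path=root depth=0 children=['Q'] (at root)
Step 3 (down 0): focus=Q path=0 depth=1 children=['K', 'H'] left=[] right=[] parent=V
Step 4 (down 1): focus=H path=0/1 depth=2 children=[] left=['K'] right=[] parent=Q

Answer: valid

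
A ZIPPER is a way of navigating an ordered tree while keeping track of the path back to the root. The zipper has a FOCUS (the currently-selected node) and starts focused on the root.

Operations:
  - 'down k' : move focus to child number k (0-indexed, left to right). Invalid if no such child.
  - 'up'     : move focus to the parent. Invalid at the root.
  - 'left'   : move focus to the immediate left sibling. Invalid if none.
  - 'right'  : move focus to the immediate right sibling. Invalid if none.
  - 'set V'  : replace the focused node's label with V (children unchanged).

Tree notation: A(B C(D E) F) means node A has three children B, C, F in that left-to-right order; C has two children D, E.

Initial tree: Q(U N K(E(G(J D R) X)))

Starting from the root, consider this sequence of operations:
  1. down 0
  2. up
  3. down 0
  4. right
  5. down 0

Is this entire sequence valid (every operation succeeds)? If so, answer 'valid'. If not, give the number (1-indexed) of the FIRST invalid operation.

Answer: 5

Derivation:
Step 1 (down 0): focus=U path=0 depth=1 children=[] left=[] right=['N', 'K'] parent=Q
Step 2 (up): focus=Q path=root depth=0 children=['U', 'N', 'K'] (at root)
Step 3 (down 0): focus=U path=0 depth=1 children=[] left=[] right=['N', 'K'] parent=Q
Step 4 (right): focus=N path=1 depth=1 children=[] left=['U'] right=['K'] parent=Q
Step 5 (down 0): INVALID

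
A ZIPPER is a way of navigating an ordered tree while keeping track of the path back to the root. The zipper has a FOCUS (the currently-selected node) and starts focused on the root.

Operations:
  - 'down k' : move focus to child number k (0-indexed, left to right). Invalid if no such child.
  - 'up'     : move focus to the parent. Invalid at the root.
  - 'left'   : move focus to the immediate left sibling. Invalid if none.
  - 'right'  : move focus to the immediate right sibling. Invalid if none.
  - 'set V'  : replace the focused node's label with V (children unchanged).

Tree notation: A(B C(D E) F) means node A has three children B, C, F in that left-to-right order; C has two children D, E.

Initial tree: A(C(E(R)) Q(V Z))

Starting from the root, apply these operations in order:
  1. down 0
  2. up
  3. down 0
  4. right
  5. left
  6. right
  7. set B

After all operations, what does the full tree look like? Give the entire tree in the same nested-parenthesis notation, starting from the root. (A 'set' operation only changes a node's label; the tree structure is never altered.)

Step 1 (down 0): focus=C path=0 depth=1 children=['E'] left=[] right=['Q'] parent=A
Step 2 (up): focus=A path=root depth=0 children=['C', 'Q'] (at root)
Step 3 (down 0): focus=C path=0 depth=1 children=['E'] left=[] right=['Q'] parent=A
Step 4 (right): focus=Q path=1 depth=1 children=['V', 'Z'] left=['C'] right=[] parent=A
Step 5 (left): focus=C path=0 depth=1 children=['E'] left=[] right=['Q'] parent=A
Step 6 (right): focus=Q path=1 depth=1 children=['V', 'Z'] left=['C'] right=[] parent=A
Step 7 (set B): focus=B path=1 depth=1 children=['V', 'Z'] left=['C'] right=[] parent=A

Answer: A(C(E(R)) B(V Z))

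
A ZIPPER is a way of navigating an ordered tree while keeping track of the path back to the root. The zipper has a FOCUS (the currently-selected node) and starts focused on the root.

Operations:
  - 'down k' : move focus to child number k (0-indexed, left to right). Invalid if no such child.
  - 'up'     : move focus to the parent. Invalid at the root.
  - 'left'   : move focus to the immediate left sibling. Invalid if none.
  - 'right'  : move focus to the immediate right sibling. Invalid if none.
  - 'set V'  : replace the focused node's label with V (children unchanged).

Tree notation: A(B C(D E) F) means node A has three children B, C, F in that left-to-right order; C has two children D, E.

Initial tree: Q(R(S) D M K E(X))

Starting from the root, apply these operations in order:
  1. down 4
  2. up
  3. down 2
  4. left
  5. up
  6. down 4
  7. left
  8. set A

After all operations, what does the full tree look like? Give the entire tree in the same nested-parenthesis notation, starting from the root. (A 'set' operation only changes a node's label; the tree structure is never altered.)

Step 1 (down 4): focus=E path=4 depth=1 children=['X'] left=['R', 'D', 'M', 'K'] right=[] parent=Q
Step 2 (up): focus=Q path=root depth=0 children=['R', 'D', 'M', 'K', 'E'] (at root)
Step 3 (down 2): focus=M path=2 depth=1 children=[] left=['R', 'D'] right=['K', 'E'] parent=Q
Step 4 (left): focus=D path=1 depth=1 children=[] left=['R'] right=['M', 'K', 'E'] parent=Q
Step 5 (up): focus=Q path=root depth=0 children=['R', 'D', 'M', 'K', 'E'] (at root)
Step 6 (down 4): focus=E path=4 depth=1 children=['X'] left=['R', 'D', 'M', 'K'] right=[] parent=Q
Step 7 (left): focus=K path=3 depth=1 children=[] left=['R', 'D', 'M'] right=['E'] parent=Q
Step 8 (set A): focus=A path=3 depth=1 children=[] left=['R', 'D', 'M'] right=['E'] parent=Q

Answer: Q(R(S) D M A E(X))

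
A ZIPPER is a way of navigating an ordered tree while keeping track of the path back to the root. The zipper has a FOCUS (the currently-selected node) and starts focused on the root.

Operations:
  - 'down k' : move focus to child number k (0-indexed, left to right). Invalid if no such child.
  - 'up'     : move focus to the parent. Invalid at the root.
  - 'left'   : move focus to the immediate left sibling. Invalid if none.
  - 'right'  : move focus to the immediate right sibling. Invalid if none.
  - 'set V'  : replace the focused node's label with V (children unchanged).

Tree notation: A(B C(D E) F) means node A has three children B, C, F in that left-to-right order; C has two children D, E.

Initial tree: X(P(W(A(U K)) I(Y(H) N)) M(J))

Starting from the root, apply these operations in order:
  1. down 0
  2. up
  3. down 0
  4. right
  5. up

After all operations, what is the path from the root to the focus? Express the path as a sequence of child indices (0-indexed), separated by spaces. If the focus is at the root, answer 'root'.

Answer: root

Derivation:
Step 1 (down 0): focus=P path=0 depth=1 children=['W', 'I'] left=[] right=['M'] parent=X
Step 2 (up): focus=X path=root depth=0 children=['P', 'M'] (at root)
Step 3 (down 0): focus=P path=0 depth=1 children=['W', 'I'] left=[] right=['M'] parent=X
Step 4 (right): focus=M path=1 depth=1 children=['J'] left=['P'] right=[] parent=X
Step 5 (up): focus=X path=root depth=0 children=['P', 'M'] (at root)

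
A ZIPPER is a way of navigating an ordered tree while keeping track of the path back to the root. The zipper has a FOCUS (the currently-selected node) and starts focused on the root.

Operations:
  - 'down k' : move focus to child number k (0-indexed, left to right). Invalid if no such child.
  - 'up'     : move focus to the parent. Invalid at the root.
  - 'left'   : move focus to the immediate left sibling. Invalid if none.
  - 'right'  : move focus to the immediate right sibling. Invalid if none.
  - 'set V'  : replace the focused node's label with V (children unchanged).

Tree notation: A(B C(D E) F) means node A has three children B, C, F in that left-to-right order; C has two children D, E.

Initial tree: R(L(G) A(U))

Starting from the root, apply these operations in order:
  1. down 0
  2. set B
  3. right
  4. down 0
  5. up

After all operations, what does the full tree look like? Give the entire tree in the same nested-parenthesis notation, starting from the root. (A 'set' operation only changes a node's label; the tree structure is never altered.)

Answer: R(B(G) A(U))

Derivation:
Step 1 (down 0): focus=L path=0 depth=1 children=['G'] left=[] right=['A'] parent=R
Step 2 (set B): focus=B path=0 depth=1 children=['G'] left=[] right=['A'] parent=R
Step 3 (right): focus=A path=1 depth=1 children=['U'] left=['B'] right=[] parent=R
Step 4 (down 0): focus=U path=1/0 depth=2 children=[] left=[] right=[] parent=A
Step 5 (up): focus=A path=1 depth=1 children=['U'] left=['B'] right=[] parent=R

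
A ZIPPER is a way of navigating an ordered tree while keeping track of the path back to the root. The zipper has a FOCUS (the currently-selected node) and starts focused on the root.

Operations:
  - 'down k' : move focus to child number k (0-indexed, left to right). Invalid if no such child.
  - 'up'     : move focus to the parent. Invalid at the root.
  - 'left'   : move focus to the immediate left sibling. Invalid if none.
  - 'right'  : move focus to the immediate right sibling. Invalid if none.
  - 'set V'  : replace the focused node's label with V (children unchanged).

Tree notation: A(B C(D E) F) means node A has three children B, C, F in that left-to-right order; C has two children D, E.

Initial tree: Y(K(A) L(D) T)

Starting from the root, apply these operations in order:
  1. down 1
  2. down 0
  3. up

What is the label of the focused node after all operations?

Answer: L

Derivation:
Step 1 (down 1): focus=L path=1 depth=1 children=['D'] left=['K'] right=['T'] parent=Y
Step 2 (down 0): focus=D path=1/0 depth=2 children=[] left=[] right=[] parent=L
Step 3 (up): focus=L path=1 depth=1 children=['D'] left=['K'] right=['T'] parent=Y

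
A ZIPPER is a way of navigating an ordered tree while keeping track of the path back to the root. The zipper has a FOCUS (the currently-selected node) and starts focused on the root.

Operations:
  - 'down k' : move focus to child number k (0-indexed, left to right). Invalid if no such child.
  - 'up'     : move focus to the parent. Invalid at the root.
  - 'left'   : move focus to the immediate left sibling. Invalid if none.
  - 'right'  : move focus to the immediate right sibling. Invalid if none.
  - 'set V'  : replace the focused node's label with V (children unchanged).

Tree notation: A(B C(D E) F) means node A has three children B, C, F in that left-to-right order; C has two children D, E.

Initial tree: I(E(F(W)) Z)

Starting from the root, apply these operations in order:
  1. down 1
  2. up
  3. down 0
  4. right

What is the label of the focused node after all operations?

Step 1 (down 1): focus=Z path=1 depth=1 children=[] left=['E'] right=[] parent=I
Step 2 (up): focus=I path=root depth=0 children=['E', 'Z'] (at root)
Step 3 (down 0): focus=E path=0 depth=1 children=['F'] left=[] right=['Z'] parent=I
Step 4 (right): focus=Z path=1 depth=1 children=[] left=['E'] right=[] parent=I

Answer: Z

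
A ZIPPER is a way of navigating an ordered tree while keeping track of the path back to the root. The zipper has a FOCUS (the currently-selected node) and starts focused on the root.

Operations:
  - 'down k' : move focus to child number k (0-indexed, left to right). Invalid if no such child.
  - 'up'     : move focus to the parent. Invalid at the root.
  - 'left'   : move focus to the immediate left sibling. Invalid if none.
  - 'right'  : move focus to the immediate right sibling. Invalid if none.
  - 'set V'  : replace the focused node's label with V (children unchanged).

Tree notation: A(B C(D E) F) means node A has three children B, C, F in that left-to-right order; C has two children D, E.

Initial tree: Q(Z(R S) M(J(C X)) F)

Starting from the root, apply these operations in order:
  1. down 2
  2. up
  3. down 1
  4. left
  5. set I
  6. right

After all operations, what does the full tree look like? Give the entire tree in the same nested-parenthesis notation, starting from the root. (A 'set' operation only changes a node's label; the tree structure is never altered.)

Answer: Q(I(R S) M(J(C X)) F)

Derivation:
Step 1 (down 2): focus=F path=2 depth=1 children=[] left=['Z', 'M'] right=[] parent=Q
Step 2 (up): focus=Q path=root depth=0 children=['Z', 'M', 'F'] (at root)
Step 3 (down 1): focus=M path=1 depth=1 children=['J'] left=['Z'] right=['F'] parent=Q
Step 4 (left): focus=Z path=0 depth=1 children=['R', 'S'] left=[] right=['M', 'F'] parent=Q
Step 5 (set I): focus=I path=0 depth=1 children=['R', 'S'] left=[] right=['M', 'F'] parent=Q
Step 6 (right): focus=M path=1 depth=1 children=['J'] left=['I'] right=['F'] parent=Q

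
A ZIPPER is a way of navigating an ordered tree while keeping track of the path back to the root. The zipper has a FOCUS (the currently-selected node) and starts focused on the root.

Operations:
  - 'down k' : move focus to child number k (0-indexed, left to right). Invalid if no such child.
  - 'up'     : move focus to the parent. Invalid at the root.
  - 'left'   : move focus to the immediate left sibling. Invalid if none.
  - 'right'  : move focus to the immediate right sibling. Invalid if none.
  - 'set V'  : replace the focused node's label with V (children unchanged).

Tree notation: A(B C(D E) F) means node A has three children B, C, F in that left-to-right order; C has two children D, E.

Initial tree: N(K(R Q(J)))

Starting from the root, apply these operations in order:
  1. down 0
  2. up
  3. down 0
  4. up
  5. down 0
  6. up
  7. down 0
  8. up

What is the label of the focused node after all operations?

Step 1 (down 0): focus=K path=0 depth=1 children=['R', 'Q'] left=[] right=[] parent=N
Step 2 (up): focus=N path=root depth=0 children=['K'] (at root)
Step 3 (down 0): focus=K path=0 depth=1 children=['R', 'Q'] left=[] right=[] parent=N
Step 4 (up): focus=N path=root depth=0 children=['K'] (at root)
Step 5 (down 0): focus=K path=0 depth=1 children=['R', 'Q'] left=[] right=[] parent=N
Step 6 (up): focus=N path=root depth=0 children=['K'] (at root)
Step 7 (down 0): focus=K path=0 depth=1 children=['R', 'Q'] left=[] right=[] parent=N
Step 8 (up): focus=N path=root depth=0 children=['K'] (at root)

Answer: N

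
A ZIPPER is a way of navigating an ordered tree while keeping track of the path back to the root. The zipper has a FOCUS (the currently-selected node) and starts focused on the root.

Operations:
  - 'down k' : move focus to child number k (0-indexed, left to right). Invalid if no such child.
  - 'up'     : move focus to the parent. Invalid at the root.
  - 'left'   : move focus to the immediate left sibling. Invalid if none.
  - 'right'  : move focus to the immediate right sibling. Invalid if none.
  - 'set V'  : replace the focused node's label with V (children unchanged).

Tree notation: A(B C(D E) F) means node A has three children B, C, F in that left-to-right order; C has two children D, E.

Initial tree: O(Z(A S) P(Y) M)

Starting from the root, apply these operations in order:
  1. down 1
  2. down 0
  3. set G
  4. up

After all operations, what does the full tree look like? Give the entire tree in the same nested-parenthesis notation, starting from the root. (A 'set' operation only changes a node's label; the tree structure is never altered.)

Answer: O(Z(A S) P(G) M)

Derivation:
Step 1 (down 1): focus=P path=1 depth=1 children=['Y'] left=['Z'] right=['M'] parent=O
Step 2 (down 0): focus=Y path=1/0 depth=2 children=[] left=[] right=[] parent=P
Step 3 (set G): focus=G path=1/0 depth=2 children=[] left=[] right=[] parent=P
Step 4 (up): focus=P path=1 depth=1 children=['G'] left=['Z'] right=['M'] parent=O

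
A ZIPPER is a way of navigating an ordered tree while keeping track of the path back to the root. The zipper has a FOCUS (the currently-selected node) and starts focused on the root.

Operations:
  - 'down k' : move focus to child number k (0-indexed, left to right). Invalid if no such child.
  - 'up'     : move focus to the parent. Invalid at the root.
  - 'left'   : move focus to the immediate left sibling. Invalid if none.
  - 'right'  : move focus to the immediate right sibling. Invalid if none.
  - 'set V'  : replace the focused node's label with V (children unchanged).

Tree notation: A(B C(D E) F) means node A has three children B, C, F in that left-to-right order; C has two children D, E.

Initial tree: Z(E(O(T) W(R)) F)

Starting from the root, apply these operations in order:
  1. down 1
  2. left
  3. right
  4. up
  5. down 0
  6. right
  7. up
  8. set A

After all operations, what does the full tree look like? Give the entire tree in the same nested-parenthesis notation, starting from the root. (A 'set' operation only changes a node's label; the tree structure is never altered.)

Step 1 (down 1): focus=F path=1 depth=1 children=[] left=['E'] right=[] parent=Z
Step 2 (left): focus=E path=0 depth=1 children=['O', 'W'] left=[] right=['F'] parent=Z
Step 3 (right): focus=F path=1 depth=1 children=[] left=['E'] right=[] parent=Z
Step 4 (up): focus=Z path=root depth=0 children=['E', 'F'] (at root)
Step 5 (down 0): focus=E path=0 depth=1 children=['O', 'W'] left=[] right=['F'] parent=Z
Step 6 (right): focus=F path=1 depth=1 children=[] left=['E'] right=[] parent=Z
Step 7 (up): focus=Z path=root depth=0 children=['E', 'F'] (at root)
Step 8 (set A): focus=A path=root depth=0 children=['E', 'F'] (at root)

Answer: A(E(O(T) W(R)) F)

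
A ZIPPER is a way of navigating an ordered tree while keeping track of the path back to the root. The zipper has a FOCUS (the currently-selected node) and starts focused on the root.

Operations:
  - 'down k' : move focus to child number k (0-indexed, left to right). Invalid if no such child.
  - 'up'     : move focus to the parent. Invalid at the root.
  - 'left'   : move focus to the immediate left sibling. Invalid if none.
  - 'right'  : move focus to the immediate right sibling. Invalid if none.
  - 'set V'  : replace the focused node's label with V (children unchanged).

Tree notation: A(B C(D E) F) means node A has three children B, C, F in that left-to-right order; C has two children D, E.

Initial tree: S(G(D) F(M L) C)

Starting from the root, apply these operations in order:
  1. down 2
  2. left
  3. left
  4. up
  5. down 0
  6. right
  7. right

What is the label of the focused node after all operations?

Step 1 (down 2): focus=C path=2 depth=1 children=[] left=['G', 'F'] right=[] parent=S
Step 2 (left): focus=F path=1 depth=1 children=['M', 'L'] left=['G'] right=['C'] parent=S
Step 3 (left): focus=G path=0 depth=1 children=['D'] left=[] right=['F', 'C'] parent=S
Step 4 (up): focus=S path=root depth=0 children=['G', 'F', 'C'] (at root)
Step 5 (down 0): focus=G path=0 depth=1 children=['D'] left=[] right=['F', 'C'] parent=S
Step 6 (right): focus=F path=1 depth=1 children=['M', 'L'] left=['G'] right=['C'] parent=S
Step 7 (right): focus=C path=2 depth=1 children=[] left=['G', 'F'] right=[] parent=S

Answer: C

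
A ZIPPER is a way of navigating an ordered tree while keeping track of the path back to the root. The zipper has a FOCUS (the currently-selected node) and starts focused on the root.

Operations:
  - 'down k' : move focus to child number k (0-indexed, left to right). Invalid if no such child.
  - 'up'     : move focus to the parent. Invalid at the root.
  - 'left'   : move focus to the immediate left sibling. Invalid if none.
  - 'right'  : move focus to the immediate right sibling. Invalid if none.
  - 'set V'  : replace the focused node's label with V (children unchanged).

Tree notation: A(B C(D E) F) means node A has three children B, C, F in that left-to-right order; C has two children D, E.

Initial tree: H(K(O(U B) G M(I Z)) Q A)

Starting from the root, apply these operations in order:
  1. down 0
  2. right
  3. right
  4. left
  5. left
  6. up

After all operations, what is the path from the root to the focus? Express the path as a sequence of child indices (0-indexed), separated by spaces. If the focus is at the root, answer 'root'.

Step 1 (down 0): focus=K path=0 depth=1 children=['O', 'G', 'M'] left=[] right=['Q', 'A'] parent=H
Step 2 (right): focus=Q path=1 depth=1 children=[] left=['K'] right=['A'] parent=H
Step 3 (right): focus=A path=2 depth=1 children=[] left=['K', 'Q'] right=[] parent=H
Step 4 (left): focus=Q path=1 depth=1 children=[] left=['K'] right=['A'] parent=H
Step 5 (left): focus=K path=0 depth=1 children=['O', 'G', 'M'] left=[] right=['Q', 'A'] parent=H
Step 6 (up): focus=H path=root depth=0 children=['K', 'Q', 'A'] (at root)

Answer: root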